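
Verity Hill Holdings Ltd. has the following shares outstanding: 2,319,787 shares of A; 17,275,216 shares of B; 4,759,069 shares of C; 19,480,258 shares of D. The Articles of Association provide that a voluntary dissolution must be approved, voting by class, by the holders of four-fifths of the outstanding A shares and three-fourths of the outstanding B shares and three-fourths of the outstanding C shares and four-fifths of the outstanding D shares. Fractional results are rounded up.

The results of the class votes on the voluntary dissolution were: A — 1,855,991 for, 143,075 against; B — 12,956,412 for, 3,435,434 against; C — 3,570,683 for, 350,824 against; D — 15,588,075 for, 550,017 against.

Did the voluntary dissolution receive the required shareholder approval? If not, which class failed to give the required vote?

A: 4/5 of 2319787 = 1855829.60, rounded up to 1855830; 1,855,830 required, 1,855,991 in favor — approved.
B: 3/4 of 17275216 = 12956412; 12,956,412 required, 12,956,412 in favor — approved.
C: 3/4 of 4759069 = 3569301.75, rounded up to 3569302; 3,569,302 required, 3,570,683 in favor — approved.
D: 4/5 of 19480258 = 15584206.40, rounded up to 15584207; 15,584,207 required, 15,588,075 in favor — approved.

Approved — every class gave the required vote.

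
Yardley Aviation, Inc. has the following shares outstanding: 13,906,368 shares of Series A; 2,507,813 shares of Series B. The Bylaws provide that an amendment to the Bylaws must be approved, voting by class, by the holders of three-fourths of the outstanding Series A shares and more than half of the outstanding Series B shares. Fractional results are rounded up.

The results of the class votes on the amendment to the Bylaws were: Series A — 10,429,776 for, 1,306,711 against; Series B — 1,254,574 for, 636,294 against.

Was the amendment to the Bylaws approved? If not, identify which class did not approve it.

Approved — every class gave the required vote.

Series A: 3/4 of 13906368 = 10429776; 10,429,776 required, 10,429,776 in favor — approved.
Series B: a majority of 2507813 is 1253907; 1,253,907 required, 1,254,574 in favor — approved.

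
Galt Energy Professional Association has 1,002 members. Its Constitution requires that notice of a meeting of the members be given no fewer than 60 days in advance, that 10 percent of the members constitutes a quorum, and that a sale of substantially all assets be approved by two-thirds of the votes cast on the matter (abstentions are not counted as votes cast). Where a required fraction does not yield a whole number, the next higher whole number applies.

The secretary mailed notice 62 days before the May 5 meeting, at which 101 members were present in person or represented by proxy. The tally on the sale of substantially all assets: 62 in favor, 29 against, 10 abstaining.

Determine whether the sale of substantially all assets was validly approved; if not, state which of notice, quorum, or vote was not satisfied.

Valid — all requirements satisfied.

Notice: 62 days given; 60 required. Satisfied.
Quorum: 10% of 1,002 = 100.20, rounded up to 101; 101 present. Satisfied.
Vote: requires two-thirds of the votes cast (101 − 10 abstaining = 91); 2/3 of 91 = 60.67, rounded up to 61, so 61 needed; 62 in favor. Satisfied.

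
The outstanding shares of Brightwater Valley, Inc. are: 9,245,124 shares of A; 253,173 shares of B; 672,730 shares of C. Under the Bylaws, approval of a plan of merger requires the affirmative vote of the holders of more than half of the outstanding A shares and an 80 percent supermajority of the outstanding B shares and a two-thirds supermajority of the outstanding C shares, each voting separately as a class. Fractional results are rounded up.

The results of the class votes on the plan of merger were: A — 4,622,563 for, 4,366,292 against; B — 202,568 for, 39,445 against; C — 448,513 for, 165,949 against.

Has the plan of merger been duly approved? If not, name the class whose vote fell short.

Approved — every class gave the required vote.

A: a majority of 9245124 is 4622563; 4,622,563 required, 4,622,563 in favor — approved.
B: 4/5 of 253173 = 202538.40, rounded up to 202539; 202,539 required, 202,568 in favor — approved.
C: 2/3 of 672730 = 448486.67, rounded up to 448487; 448,487 required, 448,513 in favor — approved.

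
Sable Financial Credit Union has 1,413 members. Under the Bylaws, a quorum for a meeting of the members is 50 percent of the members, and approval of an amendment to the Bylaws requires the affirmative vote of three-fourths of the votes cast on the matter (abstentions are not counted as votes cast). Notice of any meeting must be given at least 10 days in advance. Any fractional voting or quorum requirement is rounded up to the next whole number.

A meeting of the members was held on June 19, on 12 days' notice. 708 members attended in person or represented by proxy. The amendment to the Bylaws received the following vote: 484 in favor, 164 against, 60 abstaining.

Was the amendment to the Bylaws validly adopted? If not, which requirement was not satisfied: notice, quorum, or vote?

Invalid — vote requirement not satisfied.

Notice: 12 days given; 10 required. Satisfied.
Quorum: 50% of 1,413 = 706.50, rounded up to 707; 708 present. Satisfied.
Vote: requires three-fourths of the votes cast (708 − 60 abstaining = 648); 3/4 of 648 = 486, so 486 needed; 484 in favor. Not satisfied.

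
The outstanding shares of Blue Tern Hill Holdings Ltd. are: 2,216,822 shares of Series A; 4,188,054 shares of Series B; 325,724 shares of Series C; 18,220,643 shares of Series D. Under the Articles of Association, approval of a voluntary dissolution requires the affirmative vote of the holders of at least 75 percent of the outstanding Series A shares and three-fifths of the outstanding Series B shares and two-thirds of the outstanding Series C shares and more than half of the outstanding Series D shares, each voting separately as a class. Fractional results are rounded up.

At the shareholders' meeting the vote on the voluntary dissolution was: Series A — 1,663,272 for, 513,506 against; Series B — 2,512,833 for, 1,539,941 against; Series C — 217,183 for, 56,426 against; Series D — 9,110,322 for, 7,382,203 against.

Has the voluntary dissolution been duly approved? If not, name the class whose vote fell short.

Approved — every class gave the required vote.

Series A: 3/4 of 2216822 = 1662616.50, rounded up to 1662617; 1,662,617 required, 1,663,272 in favor — approved.
Series B: 3/5 of 4188054 = 2512832.40, rounded up to 2512833; 2,512,833 required, 2,512,833 in favor — approved.
Series C: 2/3 of 325724 = 217149.33, rounded up to 217150; 217,150 required, 217,183 in favor — approved.
Series D: a majority of 18220643 is 9110322; 9,110,322 required, 9,110,322 in favor — approved.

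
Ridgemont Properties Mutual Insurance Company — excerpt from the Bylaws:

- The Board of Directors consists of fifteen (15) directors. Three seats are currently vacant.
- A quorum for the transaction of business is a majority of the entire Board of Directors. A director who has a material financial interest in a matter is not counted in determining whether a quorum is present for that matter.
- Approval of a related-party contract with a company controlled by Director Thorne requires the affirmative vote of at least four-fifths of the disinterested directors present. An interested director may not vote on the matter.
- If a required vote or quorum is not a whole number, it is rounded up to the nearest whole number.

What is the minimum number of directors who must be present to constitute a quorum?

8

A majority of 15 is 8.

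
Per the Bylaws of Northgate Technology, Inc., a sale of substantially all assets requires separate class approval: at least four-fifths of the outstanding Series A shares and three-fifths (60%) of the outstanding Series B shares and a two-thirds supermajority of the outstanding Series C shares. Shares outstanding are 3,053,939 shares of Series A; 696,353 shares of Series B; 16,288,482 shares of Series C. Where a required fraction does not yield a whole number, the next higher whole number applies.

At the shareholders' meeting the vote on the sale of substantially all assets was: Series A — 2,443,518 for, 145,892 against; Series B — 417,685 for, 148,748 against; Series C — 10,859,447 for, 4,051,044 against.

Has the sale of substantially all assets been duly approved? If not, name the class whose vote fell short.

Series A: 4/5 of 3053939 = 2443151.20, rounded up to 2443152; 2,443,152 required, 2,443,518 in favor — approved.
Series B: 3/5 of 696353 = 417811.80, rounded up to 417812; 417,812 required, 417,685 in favor — not approved.
Series C: 2/3 of 16288482 = 10858988; 10,858,988 required, 10,859,447 in favor — approved.

Not approved — the Series B shares did not give the required vote.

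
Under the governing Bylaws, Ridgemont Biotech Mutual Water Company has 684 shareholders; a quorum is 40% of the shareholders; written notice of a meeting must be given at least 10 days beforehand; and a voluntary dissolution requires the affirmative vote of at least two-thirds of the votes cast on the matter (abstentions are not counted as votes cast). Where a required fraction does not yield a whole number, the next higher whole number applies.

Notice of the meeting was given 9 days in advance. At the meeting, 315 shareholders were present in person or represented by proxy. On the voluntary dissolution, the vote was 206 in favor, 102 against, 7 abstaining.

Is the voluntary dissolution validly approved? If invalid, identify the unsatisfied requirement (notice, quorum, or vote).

Notice: 9 days given; 10 required. Not satisfied.
Quorum: 40% of 684 = 273.60, rounded up to 274; 315 present. Satisfied.
Vote: requires two-thirds of the votes cast (315 − 7 abstaining = 308); 2/3 of 308 = 205.33, rounded up to 206, so 206 needed; 206 in favor. Satisfied.

Invalid — notice requirement not satisfied.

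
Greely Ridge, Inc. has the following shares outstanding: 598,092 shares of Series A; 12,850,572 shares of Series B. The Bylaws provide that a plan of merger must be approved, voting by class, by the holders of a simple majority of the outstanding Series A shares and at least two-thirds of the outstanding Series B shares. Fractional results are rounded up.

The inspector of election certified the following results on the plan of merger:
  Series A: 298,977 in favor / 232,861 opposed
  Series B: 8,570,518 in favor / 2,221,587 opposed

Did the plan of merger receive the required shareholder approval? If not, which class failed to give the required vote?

Series A: a majority of 598092 is 299047; 299,047 required, 298,977 in favor — not approved.
Series B: 2/3 of 12850572 = 8567048; 8,567,048 required, 8,570,518 in favor — approved.

Not approved — the Series A shares did not give the required vote.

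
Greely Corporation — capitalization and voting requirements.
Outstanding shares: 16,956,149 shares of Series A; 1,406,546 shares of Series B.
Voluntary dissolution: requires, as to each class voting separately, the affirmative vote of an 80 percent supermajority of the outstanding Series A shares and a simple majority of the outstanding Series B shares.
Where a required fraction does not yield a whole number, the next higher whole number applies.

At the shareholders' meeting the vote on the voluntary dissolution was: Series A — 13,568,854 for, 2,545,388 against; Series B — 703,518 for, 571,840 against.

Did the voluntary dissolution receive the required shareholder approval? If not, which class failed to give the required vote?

Approved — every class gave the required vote.

Series A: 4/5 of 16956149 = 13564919.20, rounded up to 13564920; 13,564,920 required, 13,568,854 in favor — approved.
Series B: a majority of 1406546 is 703274; 703,274 required, 703,518 in favor — approved.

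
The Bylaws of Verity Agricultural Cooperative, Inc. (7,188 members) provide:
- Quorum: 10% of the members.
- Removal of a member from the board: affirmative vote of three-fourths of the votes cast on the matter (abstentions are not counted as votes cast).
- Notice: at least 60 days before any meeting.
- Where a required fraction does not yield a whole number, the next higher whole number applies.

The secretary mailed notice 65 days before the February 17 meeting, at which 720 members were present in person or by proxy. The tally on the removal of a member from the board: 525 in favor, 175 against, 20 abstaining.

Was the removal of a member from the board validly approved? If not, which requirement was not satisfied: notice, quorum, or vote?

Valid — all requirements satisfied.

Notice: 65 days given; 60 required. Satisfied.
Quorum: 10% of 7,188 = 718.80, rounded up to 719; 720 present. Satisfied.
Vote: requires three-fourths of the votes cast (720 − 20 abstaining = 700); 3/4 of 700 = 525, so 525 needed; 525 in favor. Satisfied.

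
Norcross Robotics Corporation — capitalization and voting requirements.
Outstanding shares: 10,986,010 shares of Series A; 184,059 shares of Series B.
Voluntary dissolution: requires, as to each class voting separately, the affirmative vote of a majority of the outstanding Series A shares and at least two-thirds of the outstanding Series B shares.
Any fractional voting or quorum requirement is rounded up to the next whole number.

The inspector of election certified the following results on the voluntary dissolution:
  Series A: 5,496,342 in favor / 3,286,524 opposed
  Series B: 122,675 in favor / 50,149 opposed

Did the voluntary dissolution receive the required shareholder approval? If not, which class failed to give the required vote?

Series A: a majority of 10986010 is 5493006; 5,493,006 required, 5,496,342 in favor — approved.
Series B: 2/3 of 184059 = 122706; 122,706 required, 122,675 in favor — not approved.

Not approved — the Series B shares did not give the required vote.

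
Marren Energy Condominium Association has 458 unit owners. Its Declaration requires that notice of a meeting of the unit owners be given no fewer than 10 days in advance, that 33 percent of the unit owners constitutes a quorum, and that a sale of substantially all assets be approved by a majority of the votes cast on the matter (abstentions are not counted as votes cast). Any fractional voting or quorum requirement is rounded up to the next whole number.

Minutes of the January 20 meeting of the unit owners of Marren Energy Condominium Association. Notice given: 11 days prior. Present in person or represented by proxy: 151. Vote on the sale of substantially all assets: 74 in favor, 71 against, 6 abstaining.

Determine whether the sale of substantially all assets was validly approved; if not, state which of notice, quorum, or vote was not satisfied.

Notice: 11 days given; 10 required. Satisfied.
Quorum: 33% of 458 = 151.14, rounded up to 152; 151 present. Not satisfied.
Vote: requires a majority of the votes cast (151 − 6 abstaining = 145); a majority of 145 is 73, so 73 needed; 74 in favor. Satisfied.

Invalid — quorum requirement not satisfied.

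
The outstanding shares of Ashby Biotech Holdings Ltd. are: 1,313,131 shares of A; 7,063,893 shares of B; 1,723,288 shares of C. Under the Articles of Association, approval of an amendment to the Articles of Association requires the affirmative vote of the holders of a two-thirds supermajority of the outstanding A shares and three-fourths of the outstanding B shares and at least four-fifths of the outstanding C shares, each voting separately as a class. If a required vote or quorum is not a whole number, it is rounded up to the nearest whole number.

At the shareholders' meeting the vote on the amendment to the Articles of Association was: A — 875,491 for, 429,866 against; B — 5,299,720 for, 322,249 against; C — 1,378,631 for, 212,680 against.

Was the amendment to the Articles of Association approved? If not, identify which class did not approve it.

A: 2/3 of 1313131 = 875420.67, rounded up to 875421; 875,421 required, 875,491 in favor — approved.
B: 3/4 of 7063893 = 5297919.75, rounded up to 5297920; 5,297,920 required, 5,299,720 in favor — approved.
C: 4/5 of 1723288 = 1378630.40, rounded up to 1378631; 1,378,631 required, 1,378,631 in favor — approved.

Approved — every class gave the required vote.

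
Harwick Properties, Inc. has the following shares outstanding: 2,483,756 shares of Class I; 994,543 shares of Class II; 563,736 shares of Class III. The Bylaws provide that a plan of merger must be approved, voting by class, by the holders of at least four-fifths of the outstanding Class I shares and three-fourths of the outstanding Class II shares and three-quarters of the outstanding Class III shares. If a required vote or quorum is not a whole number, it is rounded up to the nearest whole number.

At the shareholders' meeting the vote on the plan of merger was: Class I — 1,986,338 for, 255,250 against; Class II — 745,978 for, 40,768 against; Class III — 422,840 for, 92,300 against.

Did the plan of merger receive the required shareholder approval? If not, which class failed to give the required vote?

Class I: 4/5 of 2483756 = 1987004.80, rounded up to 1987005; 1,987,005 required, 1,986,338 in favor — not approved.
Class II: 3/4 of 994543 = 745907.25, rounded up to 745908; 745,908 required, 745,978 in favor — approved.
Class III: 3/4 of 563736 = 422802; 422,802 required, 422,840 in favor — approved.

Not approved — the Class I shares did not give the required vote.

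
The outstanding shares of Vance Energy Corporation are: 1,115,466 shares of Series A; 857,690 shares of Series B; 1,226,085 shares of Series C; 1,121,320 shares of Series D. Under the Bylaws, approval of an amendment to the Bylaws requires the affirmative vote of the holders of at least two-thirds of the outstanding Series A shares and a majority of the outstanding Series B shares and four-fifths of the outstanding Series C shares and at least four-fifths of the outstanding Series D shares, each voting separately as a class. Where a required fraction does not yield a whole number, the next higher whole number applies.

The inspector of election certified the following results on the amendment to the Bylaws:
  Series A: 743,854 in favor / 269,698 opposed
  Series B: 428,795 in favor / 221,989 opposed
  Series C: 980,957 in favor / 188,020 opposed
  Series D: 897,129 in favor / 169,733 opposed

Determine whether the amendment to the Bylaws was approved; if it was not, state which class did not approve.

Series A: 2/3 of 1115466 = 743644; 743,644 required, 743,854 in favor — approved.
Series B: a majority of 857690 is 428846; 428,846 required, 428,795 in favor — not approved.
Series C: 4/5 of 1226085 = 980868; 980,868 required, 980,957 in favor — approved.
Series D: 4/5 of 1121320 = 897056; 897,056 required, 897,129 in favor — approved.

Not approved — the Series B shares did not give the required vote.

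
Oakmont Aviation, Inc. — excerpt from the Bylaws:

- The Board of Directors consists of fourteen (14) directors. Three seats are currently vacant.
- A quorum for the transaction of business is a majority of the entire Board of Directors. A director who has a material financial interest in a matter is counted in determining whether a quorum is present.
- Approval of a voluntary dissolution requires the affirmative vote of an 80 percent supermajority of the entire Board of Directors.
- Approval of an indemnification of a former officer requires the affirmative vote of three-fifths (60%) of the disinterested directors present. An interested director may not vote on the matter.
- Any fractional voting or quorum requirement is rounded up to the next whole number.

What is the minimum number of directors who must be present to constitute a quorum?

8

A majority of 14 is 8.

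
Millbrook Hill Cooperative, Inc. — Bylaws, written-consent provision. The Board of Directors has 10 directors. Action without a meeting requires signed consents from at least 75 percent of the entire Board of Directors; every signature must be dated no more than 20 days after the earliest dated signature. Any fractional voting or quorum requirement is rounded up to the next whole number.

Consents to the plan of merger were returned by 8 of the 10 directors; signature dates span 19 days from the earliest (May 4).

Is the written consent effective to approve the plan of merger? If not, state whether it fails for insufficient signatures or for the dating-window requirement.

Signatures required: at least 75 percent of 10 — 3/4 of 10 = 7.50, rounded up to 8, so 8 needed; 8 signed. Sufficient.
Dating window: the latest signature is 19 days after the earliest; the limit is 20 days. Within the window.

Effective — both the signature and dating-window requirements are satisfied.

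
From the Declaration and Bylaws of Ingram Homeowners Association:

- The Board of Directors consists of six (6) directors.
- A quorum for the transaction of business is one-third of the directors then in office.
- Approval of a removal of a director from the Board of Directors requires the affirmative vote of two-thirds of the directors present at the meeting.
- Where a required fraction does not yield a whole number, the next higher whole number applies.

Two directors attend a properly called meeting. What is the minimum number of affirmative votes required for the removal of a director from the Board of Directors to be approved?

2

The removal of a director from the Board of Directors requires two-thirds of the directors present (2).
2/3 of 2 = 1.33, rounded up to 2.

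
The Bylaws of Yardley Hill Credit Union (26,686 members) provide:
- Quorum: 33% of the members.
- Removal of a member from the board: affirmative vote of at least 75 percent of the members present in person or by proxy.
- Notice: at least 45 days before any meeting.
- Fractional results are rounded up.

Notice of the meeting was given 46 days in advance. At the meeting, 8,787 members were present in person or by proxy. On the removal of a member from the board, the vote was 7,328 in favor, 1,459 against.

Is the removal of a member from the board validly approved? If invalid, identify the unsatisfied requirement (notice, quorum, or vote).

Invalid — quorum requirement not satisfied.

Notice: 46 days given; 45 required. Satisfied.
Quorum: 33% of 26,686 = 8,806.38, rounded up to 8,807; 8,787 present. Not satisfied.
Vote: requires three-fourths of those present (8,787); 3/4 of 8787 = 6590.25, rounded up to 6591, so 6,591 needed; 7,328 in favor. Satisfied.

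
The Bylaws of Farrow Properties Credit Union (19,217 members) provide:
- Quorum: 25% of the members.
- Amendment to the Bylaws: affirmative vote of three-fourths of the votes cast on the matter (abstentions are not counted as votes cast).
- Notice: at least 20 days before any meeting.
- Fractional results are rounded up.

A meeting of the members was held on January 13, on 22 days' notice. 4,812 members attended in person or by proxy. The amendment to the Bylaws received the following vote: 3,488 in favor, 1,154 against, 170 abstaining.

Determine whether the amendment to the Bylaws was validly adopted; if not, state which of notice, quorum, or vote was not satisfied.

Valid — all requirements satisfied.

Notice: 22 days given; 20 required. Satisfied.
Quorum: 25% of 19,217 = 4,804.25, rounded up to 4,805; 4,812 present. Satisfied.
Vote: requires three-fourths of the votes cast (4,812 − 170 abstaining = 4,642); 3/4 of 4642 = 3481.50, rounded up to 3482, so 3,482 needed; 3,488 in favor. Satisfied.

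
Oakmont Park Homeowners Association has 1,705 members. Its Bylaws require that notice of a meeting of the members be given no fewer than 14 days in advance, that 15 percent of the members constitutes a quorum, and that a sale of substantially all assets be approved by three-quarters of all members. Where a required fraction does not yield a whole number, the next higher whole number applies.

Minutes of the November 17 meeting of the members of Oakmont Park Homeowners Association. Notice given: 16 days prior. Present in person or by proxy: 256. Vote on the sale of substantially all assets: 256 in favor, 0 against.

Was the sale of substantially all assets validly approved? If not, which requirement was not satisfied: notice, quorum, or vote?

Notice: 16 days given; 14 required. Satisfied.
Quorum: 15% of 1,705 = 255.75, rounded up to 256; 256 present. Satisfied.
Vote: requires three-fourths of all members (1,705); 3/4 of 1705 = 1278.75, rounded up to 1279, so 1,279 needed; 256 in favor. Not satisfied.

Invalid — vote requirement not satisfied.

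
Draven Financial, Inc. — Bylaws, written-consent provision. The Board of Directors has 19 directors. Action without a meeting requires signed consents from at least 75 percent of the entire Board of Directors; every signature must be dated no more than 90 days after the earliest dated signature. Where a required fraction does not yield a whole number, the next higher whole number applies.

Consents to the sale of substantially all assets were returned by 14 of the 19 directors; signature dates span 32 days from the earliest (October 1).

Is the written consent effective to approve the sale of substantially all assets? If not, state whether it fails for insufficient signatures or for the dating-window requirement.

Not effective — insufficient signatures.

Signatures required: at least 75 percent of 19 — 3/4 of 19 = 14.25, rounded up to 15, so 15 needed; 14 signed. Insufficient.
Dating window: the latest signature is 32 days after the earliest; the limit is 90 days. Within the window.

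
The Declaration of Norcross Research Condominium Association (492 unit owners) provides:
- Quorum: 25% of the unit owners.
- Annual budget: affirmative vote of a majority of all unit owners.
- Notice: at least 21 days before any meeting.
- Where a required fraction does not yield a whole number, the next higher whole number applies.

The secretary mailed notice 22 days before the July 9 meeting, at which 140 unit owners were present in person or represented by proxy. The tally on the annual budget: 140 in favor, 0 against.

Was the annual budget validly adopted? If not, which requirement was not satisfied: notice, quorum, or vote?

Notice: 22 days given; 21 required. Satisfied.
Quorum: 25% of 492 = 123; 140 present. Satisfied.
Vote: requires a majority of all unit owners (492); a majority of 492 is 247, so 247 needed; 140 in favor. Not satisfied.

Invalid — vote requirement not satisfied.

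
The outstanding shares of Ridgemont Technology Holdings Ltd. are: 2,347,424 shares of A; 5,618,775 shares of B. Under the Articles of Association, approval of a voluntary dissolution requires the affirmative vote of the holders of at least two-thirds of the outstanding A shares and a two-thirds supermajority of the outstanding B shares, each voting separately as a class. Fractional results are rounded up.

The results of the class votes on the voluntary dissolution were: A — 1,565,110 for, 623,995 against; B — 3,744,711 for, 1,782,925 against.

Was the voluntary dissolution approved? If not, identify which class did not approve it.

Not approved — the B shares did not give the required vote.

A: 2/3 of 2347424 = 1564949.33, rounded up to 1564950; 1,564,950 required, 1,565,110 in favor — approved.
B: 2/3 of 5618775 = 3745850; 3,745,850 required, 3,744,711 in favor — not approved.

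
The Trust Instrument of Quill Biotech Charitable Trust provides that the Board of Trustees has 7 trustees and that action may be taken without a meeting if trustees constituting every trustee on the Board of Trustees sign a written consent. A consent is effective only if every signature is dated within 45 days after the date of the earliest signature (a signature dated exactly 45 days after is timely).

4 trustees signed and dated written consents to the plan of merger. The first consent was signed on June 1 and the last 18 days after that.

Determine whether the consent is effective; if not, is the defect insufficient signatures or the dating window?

Signatures required: the unanimous vote of 7 — unanimous means all 7, so 7 needed; 4 signed. Insufficient.
Dating window: the latest signature is 18 days after the earliest; the limit is 45 days. Within the window.

Not effective — insufficient signatures.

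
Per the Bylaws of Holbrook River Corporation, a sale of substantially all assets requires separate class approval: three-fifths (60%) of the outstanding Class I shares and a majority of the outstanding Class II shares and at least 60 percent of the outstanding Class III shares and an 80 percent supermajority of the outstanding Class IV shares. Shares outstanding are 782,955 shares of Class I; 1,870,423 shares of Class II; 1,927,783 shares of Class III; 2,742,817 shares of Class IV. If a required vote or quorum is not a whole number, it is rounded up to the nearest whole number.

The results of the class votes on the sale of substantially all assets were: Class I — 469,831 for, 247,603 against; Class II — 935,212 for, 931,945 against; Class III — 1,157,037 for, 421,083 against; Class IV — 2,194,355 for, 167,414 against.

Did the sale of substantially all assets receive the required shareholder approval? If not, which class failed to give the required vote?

Class I: 3/5 of 782955 = 469773; 469,773 required, 469,831 in favor — approved.
Class II: a majority of 1870423 is 935212; 935,212 required, 935,212 in favor — approved.
Class III: 3/5 of 1927783 = 1156669.80, rounded up to 1156670; 1,156,670 required, 1,157,037 in favor — approved.
Class IV: 4/5 of 2742817 = 2194253.60, rounded up to 2194254; 2,194,254 required, 2,194,355 in favor — approved.

Approved — every class gave the required vote.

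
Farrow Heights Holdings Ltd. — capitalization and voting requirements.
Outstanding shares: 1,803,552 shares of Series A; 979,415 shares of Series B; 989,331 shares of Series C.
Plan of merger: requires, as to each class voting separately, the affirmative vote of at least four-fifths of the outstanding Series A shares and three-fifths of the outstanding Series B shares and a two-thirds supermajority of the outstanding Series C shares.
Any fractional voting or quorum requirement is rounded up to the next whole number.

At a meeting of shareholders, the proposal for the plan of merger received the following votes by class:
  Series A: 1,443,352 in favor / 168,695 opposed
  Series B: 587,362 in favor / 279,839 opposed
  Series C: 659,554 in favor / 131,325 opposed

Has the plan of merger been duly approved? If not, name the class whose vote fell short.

Series A: 4/5 of 1803552 = 1442841.60, rounded up to 1442842; 1,442,842 required, 1,443,352 in favor — approved.
Series B: 3/5 of 979415 = 587649; 587,649 required, 587,362 in favor — not approved.
Series C: 2/3 of 989331 = 659554; 659,554 required, 659,554 in favor — approved.

Not approved — the Series B shares did not give the required vote.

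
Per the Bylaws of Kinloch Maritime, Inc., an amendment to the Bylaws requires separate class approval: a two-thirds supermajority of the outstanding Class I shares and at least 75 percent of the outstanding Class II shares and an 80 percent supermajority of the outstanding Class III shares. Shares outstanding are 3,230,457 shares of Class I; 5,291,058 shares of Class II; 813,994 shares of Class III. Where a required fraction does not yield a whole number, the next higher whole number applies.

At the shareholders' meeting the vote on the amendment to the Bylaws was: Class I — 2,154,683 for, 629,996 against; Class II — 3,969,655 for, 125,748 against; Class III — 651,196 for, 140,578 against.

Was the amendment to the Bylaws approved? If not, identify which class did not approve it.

Class I: 2/3 of 3230457 = 2153638; 2,153,638 required, 2,154,683 in favor — approved.
Class II: 3/4 of 5291058 = 3968293.50, rounded up to 3968294; 3,968,294 required, 3,969,655 in favor — approved.
Class III: 4/5 of 813994 = 651195.20, rounded up to 651196; 651,196 required, 651,196 in favor — approved.

Approved — every class gave the required vote.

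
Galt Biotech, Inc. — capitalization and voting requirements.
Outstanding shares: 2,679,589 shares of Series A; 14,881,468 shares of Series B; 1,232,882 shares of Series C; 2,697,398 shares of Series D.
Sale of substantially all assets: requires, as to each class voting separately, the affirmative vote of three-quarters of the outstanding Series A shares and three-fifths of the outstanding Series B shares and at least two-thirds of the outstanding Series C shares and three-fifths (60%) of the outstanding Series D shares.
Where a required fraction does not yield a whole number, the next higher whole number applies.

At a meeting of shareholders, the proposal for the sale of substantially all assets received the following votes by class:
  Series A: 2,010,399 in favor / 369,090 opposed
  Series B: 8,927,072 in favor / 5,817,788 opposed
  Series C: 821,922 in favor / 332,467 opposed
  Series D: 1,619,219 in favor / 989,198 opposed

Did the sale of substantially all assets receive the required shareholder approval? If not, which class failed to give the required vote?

Not approved — the Series B shares did not give the required vote.

Series A: 3/4 of 2679589 = 2009691.75, rounded up to 2009692; 2,009,692 required, 2,010,399 in favor — approved.
Series B: 3/5 of 14881468 = 8928880.80, rounded up to 8928881; 8,928,881 required, 8,927,072 in favor — not approved.
Series C: 2/3 of 1232882 = 821921.33, rounded up to 821922; 821,922 required, 821,922 in favor — approved.
Series D: 3/5 of 2697398 = 1618438.80, rounded up to 1618439; 1,618,439 required, 1,619,219 in favor — approved.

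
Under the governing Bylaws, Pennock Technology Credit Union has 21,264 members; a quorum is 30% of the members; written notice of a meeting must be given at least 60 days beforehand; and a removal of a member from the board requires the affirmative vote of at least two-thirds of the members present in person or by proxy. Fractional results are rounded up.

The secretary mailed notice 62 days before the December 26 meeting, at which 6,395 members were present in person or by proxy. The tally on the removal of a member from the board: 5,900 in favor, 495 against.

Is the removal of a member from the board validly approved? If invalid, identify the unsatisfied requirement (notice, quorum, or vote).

Valid — all requirements satisfied.

Notice: 62 days given; 60 required. Satisfied.
Quorum: 30% of 21,264 = 6,379.20, rounded up to 6,380; 6,395 present. Satisfied.
Vote: requires two-thirds of those present (6,395); 2/3 of 6395 = 4263.33, rounded up to 4264, so 4,264 needed; 5,900 in favor. Satisfied.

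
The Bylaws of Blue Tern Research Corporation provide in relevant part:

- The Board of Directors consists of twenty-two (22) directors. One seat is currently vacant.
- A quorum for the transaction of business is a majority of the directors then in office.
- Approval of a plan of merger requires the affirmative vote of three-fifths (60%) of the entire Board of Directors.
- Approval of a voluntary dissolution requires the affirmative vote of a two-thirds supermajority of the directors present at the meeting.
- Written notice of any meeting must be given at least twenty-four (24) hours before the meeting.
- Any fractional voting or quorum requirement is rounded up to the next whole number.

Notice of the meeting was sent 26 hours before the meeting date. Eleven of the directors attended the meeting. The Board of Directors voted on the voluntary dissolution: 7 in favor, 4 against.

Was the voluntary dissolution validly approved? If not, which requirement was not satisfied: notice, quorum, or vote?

Notice: 26 hours given; 24 required (26 ≥ 24). Satisfied.
Quorum: 11 present; quorum is 11. Satisfied.
Vote: the voluntary dissolution requires two-thirds of the directors present (11). 2/3 of 11 = 7.33, rounded up to 8, so 8 affirmative votes are needed; 7 voted in favor. Not satisfied.

Invalid — vote requirement not satisfied.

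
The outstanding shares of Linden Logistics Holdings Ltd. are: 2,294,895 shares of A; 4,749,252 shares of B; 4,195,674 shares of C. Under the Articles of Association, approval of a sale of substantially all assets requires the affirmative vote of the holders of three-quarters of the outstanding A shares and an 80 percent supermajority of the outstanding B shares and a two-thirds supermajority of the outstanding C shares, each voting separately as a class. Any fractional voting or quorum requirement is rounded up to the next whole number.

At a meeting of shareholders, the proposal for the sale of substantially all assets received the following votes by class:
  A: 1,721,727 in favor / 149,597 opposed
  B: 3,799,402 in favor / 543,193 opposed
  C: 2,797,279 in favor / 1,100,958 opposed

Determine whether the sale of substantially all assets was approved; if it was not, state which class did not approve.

A: 3/4 of 2294895 = 1721171.25, rounded up to 1721172; 1,721,172 required, 1,721,727 in favor — approved.
B: 4/5 of 4749252 = 3799401.60, rounded up to 3799402; 3,799,402 required, 3,799,402 in favor — approved.
C: 2/3 of 4195674 = 2797116; 2,797,116 required, 2,797,279 in favor — approved.

Approved — every class gave the required vote.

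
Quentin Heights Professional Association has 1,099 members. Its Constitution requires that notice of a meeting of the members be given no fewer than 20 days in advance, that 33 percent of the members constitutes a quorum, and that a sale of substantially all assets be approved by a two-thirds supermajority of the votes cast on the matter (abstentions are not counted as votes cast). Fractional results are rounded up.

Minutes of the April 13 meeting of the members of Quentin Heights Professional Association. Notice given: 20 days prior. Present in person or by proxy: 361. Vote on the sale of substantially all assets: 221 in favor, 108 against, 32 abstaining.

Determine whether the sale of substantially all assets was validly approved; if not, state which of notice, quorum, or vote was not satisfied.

Invalid — quorum requirement not satisfied.

Notice: 20 days given; 20 required. Satisfied.
Quorum: 33% of 1,099 = 362.67, rounded up to 363; 361 present. Not satisfied.
Vote: requires two-thirds of the votes cast (361 − 32 abstaining = 329); 2/3 of 329 = 219.33, rounded up to 220, so 220 needed; 221 in favor. Satisfied.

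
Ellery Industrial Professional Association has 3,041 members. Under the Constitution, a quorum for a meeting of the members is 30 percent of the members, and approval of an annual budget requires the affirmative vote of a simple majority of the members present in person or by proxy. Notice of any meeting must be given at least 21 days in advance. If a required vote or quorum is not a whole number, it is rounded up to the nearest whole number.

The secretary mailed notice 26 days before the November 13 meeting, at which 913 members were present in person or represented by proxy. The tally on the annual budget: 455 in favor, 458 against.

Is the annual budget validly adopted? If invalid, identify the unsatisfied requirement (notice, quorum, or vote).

Notice: 26 days given; 21 required. Satisfied.
Quorum: 30% of 3,041 = 912.30, rounded up to 913; 913 present. Satisfied.
Vote: requires a majority of those present (913); a majority of 913 is 457, so 457 needed; 455 in favor. Not satisfied.

Invalid — vote requirement not satisfied.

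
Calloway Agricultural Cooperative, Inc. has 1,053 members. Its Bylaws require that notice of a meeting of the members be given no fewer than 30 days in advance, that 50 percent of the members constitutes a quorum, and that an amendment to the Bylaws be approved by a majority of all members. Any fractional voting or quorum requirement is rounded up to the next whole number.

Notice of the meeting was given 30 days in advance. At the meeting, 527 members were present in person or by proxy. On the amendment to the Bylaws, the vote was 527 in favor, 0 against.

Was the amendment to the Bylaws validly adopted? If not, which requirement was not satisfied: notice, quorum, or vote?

Valid — all requirements satisfied.

Notice: 30 days given; 30 required. Satisfied.
Quorum: 50% of 1,053 = 526.50, rounded up to 527; 527 present. Satisfied.
Vote: requires a majority of all members (1,053); a majority of 1053 is 527, so 527 needed; 527 in favor. Satisfied.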